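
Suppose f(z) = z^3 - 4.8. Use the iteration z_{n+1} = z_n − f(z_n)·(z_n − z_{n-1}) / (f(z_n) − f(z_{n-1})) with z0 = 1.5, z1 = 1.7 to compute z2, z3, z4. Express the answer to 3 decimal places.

f(1.5) = -1.42500, f(1.7) = 0.11300
z2 = 1.70000 − 0.11300·(1.70000 − 1.50000) / (0.11300 − (-1.42500)) = 1.70000 − (0.02260)/(1.53800) = 1.68531
f(1.68531) = -0.01330
z3 = 1.68531 − (-0.01330)·(1.68531 − 1.70000) / (-0.01330 − 0.11300) = 1.68531 − (0.00020)/(-0.12630) = 1.68685
f(1.68685) = -0.00010
z4 = 1.68685 − (-0.00010)·(1.68685 − 1.68531) / (-0.00010 − (-0.01330)) = 1.68685 − (0.00000)/(0.01320) = 1.68687

1.685, 1.687, 1.687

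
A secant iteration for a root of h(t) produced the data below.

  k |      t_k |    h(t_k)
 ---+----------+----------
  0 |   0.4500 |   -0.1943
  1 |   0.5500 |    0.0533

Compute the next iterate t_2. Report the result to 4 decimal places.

t_2 = 0.5500 − 0.0533·(0.5500 − 0.4500) / (0.0533 − (-0.1943))
   = 0.5500 − (0.005330)/(0.247600) = 0.528473

0.5285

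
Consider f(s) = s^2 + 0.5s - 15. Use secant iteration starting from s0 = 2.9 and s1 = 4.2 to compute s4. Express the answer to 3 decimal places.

f(2.9) = -5.14000, f(4.2) = 4.74000
s2 = 4.20000 − 4.74000·(4.20000 − 2.90000) / (4.74000 − (-5.14000)) = 4.20000 − (6.16200)/(9.88000) = 3.57632
f(3.57632) = -0.42181
s3 = 3.57632 − (-0.42181)·(3.57632 − 4.20000) / (-0.42181 − 4.74000) = 3.57632 − (0.26307)/(-5.16181) = 3.62728
f(3.62728) = -0.02919
s4 = 3.62728 − (-0.02919)·(3.62728 − 3.57632) / (-0.02919 − (-0.42181)) = 3.62728 − (-0.00149)/(0.39262) = 3.63107

3.631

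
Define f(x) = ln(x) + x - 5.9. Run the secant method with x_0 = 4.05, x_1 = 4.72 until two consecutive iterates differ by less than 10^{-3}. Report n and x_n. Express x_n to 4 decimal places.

n = 4, x_n = 4.4150

f(4.05) = -0.451283, f(4.72) = 0.371809
x_2 = 4.720000 − 0.371809·(0.670000)/(0.823092) = 4.417346;  |Δ| = 0.302654
f(4.417346) = 0.002885
x_3 = 4.417346 − 0.002885·(-0.302654)/(-0.368923) = 4.414979;  |Δ| = 0.002367
f(4.414979) = -0.000018
x_4 = 4.414979 − (-0.000018)·(-0.002367)/(-0.002903) = 4.414994;  |Δ| = 0.000014
|x_4 − x_3| = 0.000014 < 10^{-3}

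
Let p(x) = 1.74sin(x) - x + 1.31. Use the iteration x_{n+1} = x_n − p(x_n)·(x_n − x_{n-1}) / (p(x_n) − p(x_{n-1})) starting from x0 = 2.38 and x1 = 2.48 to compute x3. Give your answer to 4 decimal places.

2.4370

p(2.38) = 0.130730, p(2.48) = -0.100989
x2 = 2.480000 − (-0.100989)·(2.480000 − 2.380000) / (-0.100989 − 0.130730) = 2.480000 − (-0.010099)/(-0.231719) = 2.436418
p(2.436418) = 0.001393
x3 = 2.436418 − 0.001393·(2.436418 − 2.480000) / (0.001393 − (-0.100989)) = 2.436418 − (-0.000061)/(0.102382) = 2.437011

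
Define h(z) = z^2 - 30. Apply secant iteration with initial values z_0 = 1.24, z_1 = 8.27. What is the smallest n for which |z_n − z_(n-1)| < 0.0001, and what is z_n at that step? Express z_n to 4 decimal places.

h(1.24) = -28.462400, h(8.27) = 38.392900
z_2 = 8.270000 − 38.392900·(7.030000)/(66.855300) = 4.232892;  |Δ| = 4.037108
h(4.232892) = -12.082628
z_3 = 4.232892 − (-12.082628)·(-4.037108)/(-50.475528) = 5.199278;  |Δ| = 0.966387
h(5.199278) = -2.967504
z_4 = 5.199278 − (-2.967504)·(0.966387)/(9.115123) = 5.513894;  |Δ| = 0.314615
h(5.513894) = 0.403023
z_5 = 5.513894 − 0.403023·(0.314615)/(3.370527) = 5.476274;  |Δ| = 0.037619
h(5.476274) = -0.010420
z_6 = 5.476274 − (-0.010420)·(-0.037619)/(-0.413443) = 5.477222;  |Δ| = 0.000948
h(5.477222) = -0.000035
z_7 = 5.477222 − (-0.000035)·(0.000948)/(0.010386) = 5.477226;  |Δ| = 0.000003
|z_7 − z_6| = 0.000003 < 0.0001

n = 7, z_n = 5.4772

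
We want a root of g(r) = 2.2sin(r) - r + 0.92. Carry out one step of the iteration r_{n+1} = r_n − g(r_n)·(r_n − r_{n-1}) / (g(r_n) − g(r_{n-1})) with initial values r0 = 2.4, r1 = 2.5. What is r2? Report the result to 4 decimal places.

g(2.4) = 0.006019, g(2.5) = -0.263361
r2 = 2.500000 − (-0.263361)·(2.500000 − 2.400000) / (-0.263361 − 0.006019) = 2.500000 − (-0.026336)/(-0.269380) = 2.402234

2.4022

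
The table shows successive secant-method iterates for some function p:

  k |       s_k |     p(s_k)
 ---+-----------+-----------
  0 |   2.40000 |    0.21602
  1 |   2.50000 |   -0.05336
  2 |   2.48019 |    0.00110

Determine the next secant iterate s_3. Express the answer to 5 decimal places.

s_3 = 2.48019 − 0.00110·(2.48019 − 2.50000) / (0.00110 − (-0.05336))
   = 2.48019 − (-0.0000218)/(0.0544600) = 2.4805901

2.48059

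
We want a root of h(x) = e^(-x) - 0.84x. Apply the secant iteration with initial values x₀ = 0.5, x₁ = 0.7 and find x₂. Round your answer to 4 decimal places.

0.6342

h(0.5) = 0.186531, h(0.7) = -0.091415
x₂ = 0.700000 − (-0.091415)·(0.700000 − 0.500000) / (-0.091415 − 0.186531) = 0.700000 − (-0.018283)/(-0.277945) = 0.634221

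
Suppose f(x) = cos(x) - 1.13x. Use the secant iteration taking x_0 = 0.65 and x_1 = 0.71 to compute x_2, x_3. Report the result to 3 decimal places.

f(0.65) = 0.06158, f(0.71) = -0.04394
x_2 = 0.71000 − (-0.04394)·(0.71000 − 0.65000) / (-0.04394 − 0.06158) = 0.71000 − (-0.00264)/(-0.10552) = 0.68502
f(0.68502) = 0.00034
x_3 = 0.68502 − 0.00034·(0.68502 − 0.71000) / (0.00034 − (-0.04394)) = 0.68502 − (-0.00001)/(0.04428) = 0.68521

0.685, 0.685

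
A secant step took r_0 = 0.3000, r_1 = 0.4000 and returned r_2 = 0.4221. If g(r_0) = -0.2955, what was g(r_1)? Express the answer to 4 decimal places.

The secant line through (0.3000, -0.2955) and (0.4000, g(r_1)) crosses zero at r_2 = 0.4221.
So (0.3000, -0.2955), (0.4000, g(r_1)), (0.4221, 0) are collinear:
g(r_1) = -0.2955 · (0.4000 − 0.4221) / (0.3000 − 0.4221) = -0.2955 · (-0.022100)/(-0.122100) = -0.053485

-0.0535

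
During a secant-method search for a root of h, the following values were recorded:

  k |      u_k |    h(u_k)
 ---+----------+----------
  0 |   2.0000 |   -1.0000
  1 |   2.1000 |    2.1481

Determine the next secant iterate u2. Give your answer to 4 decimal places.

2.0318

u2 = 2.1000 − 2.1481·(2.1000 − 2.0000) / (2.1481 − (-1.0000))
   = 2.1000 − (0.214810)/(3.148100) = 2.031765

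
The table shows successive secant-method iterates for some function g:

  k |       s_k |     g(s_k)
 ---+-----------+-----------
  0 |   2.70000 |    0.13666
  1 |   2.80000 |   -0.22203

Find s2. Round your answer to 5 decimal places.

2.73810

s2 = 2.80000 − (-0.22203)·(2.80000 − 2.70000) / (-0.22203 − 0.13666)
   = 2.80000 − (-0.0222030)/(-0.3586900) = 2.7380998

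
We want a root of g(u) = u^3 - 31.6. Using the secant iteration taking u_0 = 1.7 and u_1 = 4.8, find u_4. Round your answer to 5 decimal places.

3.23715

g(1.7) = -26.6870000, g(4.8) = 78.9920000
u_2 = 4.8000000 − 78.9920000·(4.8000000 − 1.7000000) / (78.9920000 − (-26.6870000)) = 4.8000000 − (244.8752000)/(105.6790000) = 2.4828395
g(2.4828395) = -16.2945550
u_3 = 2.4828395 − (-16.2945550)·(2.4828395 − 4.8000000) / (-16.2945550 − 78.9920000) = 2.4828395 − (37.7570986)/(-95.2865550) = 2.8790875
g(2.8790875) = -7.7348278
u_4 = 2.8790875 − (-7.7348278)·(2.8790875 − 2.4828395) / (-7.7348278 − (-16.2945550)) = 2.8790875 − (-3.0649094)/(8.5597272) = 3.2371490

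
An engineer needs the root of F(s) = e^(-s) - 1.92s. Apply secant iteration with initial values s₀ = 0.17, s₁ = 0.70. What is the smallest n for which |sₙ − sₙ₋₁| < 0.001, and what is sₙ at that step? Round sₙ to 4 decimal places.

n = 4, sₙ = 0.3625

F(0.17) = 0.517265, F(0.70) = -0.847415
s₂ = 0.700000 − (-0.847415)·(0.530000)/(-1.364680) = 0.370890;  |Δ| = 0.329110
F(0.370890) = -0.021989
s₃ = 0.370890 − (-0.021989)·(-0.329110)/(0.825426) = 0.362123;  |Δ| = 0.008767
F(0.362123) = 0.000921
s₄ = 0.362123 − 0.000921·(-0.008767)/(0.022910) = 0.362475;  |Δ| = 0.000353
|s₄ − s₃| = 0.000353 < 0.001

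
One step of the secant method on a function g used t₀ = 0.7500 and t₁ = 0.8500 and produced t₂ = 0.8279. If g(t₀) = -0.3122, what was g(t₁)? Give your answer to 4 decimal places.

The secant line through (0.7500, -0.3122) and (0.8500, g(t₁)) crosses zero at t₂ = 0.8279.
So (0.7500, -0.3122), (0.8500, g(t₁)), (0.8279, 0) are collinear:
g(t₁) = -0.3122 · (0.8500 − 0.8279) / (0.7500 − 0.8279) = -0.3122 · (0.022100)/(-0.077900) = 0.088570

0.0886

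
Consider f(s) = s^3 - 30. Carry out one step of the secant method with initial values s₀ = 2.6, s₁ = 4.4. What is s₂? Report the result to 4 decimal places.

2.9308

f(2.6) = -12.424000, f(4.4) = 55.184000
s₂ = 4.400000 − 55.184000·(4.400000 − 2.600000) / (55.184000 − (-12.424000)) = 4.400000 − (99.331200)/(67.608000) = 2.930777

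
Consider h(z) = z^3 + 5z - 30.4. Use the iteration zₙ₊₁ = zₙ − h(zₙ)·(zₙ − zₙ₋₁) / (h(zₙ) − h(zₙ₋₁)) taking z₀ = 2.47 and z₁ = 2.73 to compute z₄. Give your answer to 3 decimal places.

2.593

h(2.47) = -2.98078, h(2.73) = 3.59642
z₂ = 2.73000 − 3.59642·(2.73000 − 2.47000) / (3.59642 − (-2.98078)) = 2.73000 − (0.93507)/(6.57719) = 2.58783
h(2.58783) = -0.13046
z₃ = 2.58783 − (-0.13046)·(2.58783 − 2.73000) / (-0.13046 − 3.59642) = 2.58783 − (0.01855)/(-3.72688) = 2.59281
h(2.59281) = -0.00540
z₄ = 2.59281 − (-0.00540)·(2.59281 − 2.58783) / (-0.00540 − (-0.13046)) = 2.59281 − (-0.00003)/(0.12506) = 2.59302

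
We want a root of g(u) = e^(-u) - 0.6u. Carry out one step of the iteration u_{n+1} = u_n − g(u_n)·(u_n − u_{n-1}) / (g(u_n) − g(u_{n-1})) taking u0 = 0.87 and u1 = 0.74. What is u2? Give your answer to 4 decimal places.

g(0.87) = -0.103048, g(0.74) = 0.033114
u2 = 0.740000 − 0.033114·(0.740000 − 0.870000) / (0.033114 − (-0.103048)) = 0.740000 − (-0.004305)/(0.136162) = 0.771615

0.7716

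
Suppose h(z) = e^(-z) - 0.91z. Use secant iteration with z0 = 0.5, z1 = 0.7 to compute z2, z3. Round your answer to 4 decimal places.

h(0.5) = 0.151531, h(0.7) = -0.140415
z2 = 0.700000 − (-0.140415)·(0.700000 − 0.500000) / (-0.140415 − 0.151531) = 0.700000 − (-0.028083)/(-0.291945) = 0.603808
h(0.603808) = -0.002739
z3 = 0.603808 − (-0.002739)·(0.603808 − 0.700000) / (-0.002739 − (-0.140415)) = 0.603808 − (0.000263)/(0.137676) = 0.601894

0.6038, 0.6019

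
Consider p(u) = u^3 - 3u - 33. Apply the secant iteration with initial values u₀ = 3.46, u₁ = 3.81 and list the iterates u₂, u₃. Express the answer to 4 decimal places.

3.5134, 3.5180

p(3.46) = -1.958264, p(3.81) = 10.876341
u₂ = 3.810000 − 10.876341·(3.810000 − 3.460000) / (10.876341 − (-1.958264)) = 3.810000 − (3.806719)/(12.834605) = 3.513402
p(3.513402) = -0.170797
u₃ = 3.513402 − (-0.170797)·(3.513402 − 3.810000) / (-0.170797 − 10.876341) = 3.513402 − (0.050658)/(-11.047138) = 3.517988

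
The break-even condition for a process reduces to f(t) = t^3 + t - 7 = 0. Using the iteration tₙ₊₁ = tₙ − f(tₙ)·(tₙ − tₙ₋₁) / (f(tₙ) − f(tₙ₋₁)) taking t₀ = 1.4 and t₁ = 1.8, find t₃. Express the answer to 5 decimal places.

1.73884

f(1.4) = -2.8560000, f(1.8) = 0.6320000
t₂ = 1.8000000 − 0.6320000·(1.8000000 − 1.4000000) / (0.6320000 − (-2.8560000)) = 1.8000000 − (0.2528000)/(3.4880000) = 1.7275229
f(1.7275229) = -0.1169691
t₃ = 1.7275229 − (-0.1169691)·(1.7275229 − 1.8000000) / (-0.1169691 − 0.6320000) = 1.7275229 − (0.0084776)/(-0.7489691) = 1.7388419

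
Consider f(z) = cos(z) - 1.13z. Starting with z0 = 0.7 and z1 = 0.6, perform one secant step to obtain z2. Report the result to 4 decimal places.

0.6849

f(0.7) = -0.026158, f(0.6) = 0.147336
z2 = 0.600000 − 0.147336·(0.600000 − 0.700000) / (0.147336 − (-0.026158)) = 0.600000 − (-0.014734)/(0.173493) = 0.684923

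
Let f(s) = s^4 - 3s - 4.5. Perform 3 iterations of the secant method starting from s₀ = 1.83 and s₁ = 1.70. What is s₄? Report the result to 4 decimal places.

f(1.83) = 1.225131, f(1.70) = -1.247900
s₂ = 1.700000 − (-1.247900)·(1.700000 − 1.830000) / (-1.247900 − 1.225131) = 1.700000 − (0.162227)/(-2.473031) = 1.765598
f(1.765598) = -0.079000
s₃ = 1.765598 − (-0.079000)·(1.765598 − 1.700000) / (-0.079000 − (-1.247900)) = 1.765598 − (-0.005182)/(1.168900) = 1.770032
f(1.770032) = 0.005674
s₄ = 1.770032 − 0.005674·(1.770032 − 1.765598) / (0.005674 − (-0.079000)) = 1.770032 − (0.000025)/(0.084674) = 1.769735

1.7697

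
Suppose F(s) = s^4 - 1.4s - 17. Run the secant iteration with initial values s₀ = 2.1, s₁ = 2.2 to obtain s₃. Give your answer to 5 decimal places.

F(2.1) = -0.4919000, F(2.2) = 3.3456000
s₂ = 2.2000000 − 3.3456000·(2.2000000 − 2.1000000) / (3.3456000 − (-0.4919000)) = 2.2000000 − (0.3345600)/(3.8375000) = 2.1128182
F(2.1128182) = -0.0306413
s₃ = 2.1128182 − (-0.0306413)·(2.1128182 − 2.2000000) / (-0.0306413 − 3.3456000) = 2.1128182 − (0.0026714)/(-3.3762413) = 2.1136095

2.11361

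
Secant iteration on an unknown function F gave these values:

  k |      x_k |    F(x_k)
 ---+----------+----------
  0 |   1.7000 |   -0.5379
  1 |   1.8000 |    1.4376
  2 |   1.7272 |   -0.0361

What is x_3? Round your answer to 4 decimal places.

x_3 = 1.7272 − (-0.0361)·(1.7272 − 1.8000) / (-0.0361 − 1.4376)
   = 1.7272 − (0.002628)/(-1.473700) = 1.728983

1.7290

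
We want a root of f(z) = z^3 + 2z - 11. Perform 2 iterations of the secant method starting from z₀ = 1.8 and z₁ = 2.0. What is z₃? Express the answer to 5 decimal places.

f(1.8) = -1.5680000, f(2.0) = 1.0000000
z₂ = 2.0000000 − 1.0000000·(2.0000000 − 1.8000000) / (1.0000000 − (-1.5680000)) = 2.0000000 − (0.2000000)/(2.5680000) = 1.9221184
f(1.9221184) = -0.0544218
z₃ = 1.9221184 − (-0.0544218)·(1.9221184 − 2.0000000) / (-0.0544218 − 1.0000000) = 1.9221184 − (0.0042385)/(-1.0544218) = 1.9261381

1.92614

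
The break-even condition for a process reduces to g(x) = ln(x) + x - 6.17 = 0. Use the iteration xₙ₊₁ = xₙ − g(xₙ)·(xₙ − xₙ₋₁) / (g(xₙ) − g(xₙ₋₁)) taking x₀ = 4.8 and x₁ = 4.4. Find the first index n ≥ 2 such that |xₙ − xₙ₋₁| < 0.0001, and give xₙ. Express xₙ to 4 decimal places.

n = 4, xₙ = 4.6361

g(4.8) = 0.198616, g(4.4) = -0.288395
x₂ = 4.400000 − (-0.288395)·(-0.400000)/(-0.487011) = 4.636870;  |Δ| = 0.236870
g(4.636870) = 0.000909
x₃ = 4.636870 − 0.000909·(0.236870)/(0.289305) = 4.636125;  |Δ| = 0.000744
g(4.636125) = 0.000004
x₄ = 4.636125 − 0.000004·(-0.000744)/(-0.000905) = 4.636122;  |Δ| = 0.000003
|x₄ − x₃| = 0.000003 < 0.0001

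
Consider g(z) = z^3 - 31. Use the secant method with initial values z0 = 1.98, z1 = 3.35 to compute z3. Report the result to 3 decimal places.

3.135

g(1.98) = -23.23761, g(3.35) = 6.59538
z2 = 3.35000 − 6.59538·(3.35000 − 1.98000) / (6.59538 − (-23.23761)) = 3.35000 − (9.03566)/(29.83298) = 3.04713
g(3.04713) = -2.70753
z3 = 3.04713 − (-2.70753)·(3.04713 − 3.35000) / (-2.70753 − 6.59538) = 3.04713 − (0.82004)/(-9.30291) = 3.13527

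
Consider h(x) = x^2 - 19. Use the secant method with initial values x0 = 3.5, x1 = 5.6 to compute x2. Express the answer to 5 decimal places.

4.24176

h(3.5) = -6.7500000, h(5.6) = 12.3600000
x2 = 5.6000000 − 12.3600000·(5.6000000 − 3.5000000) / (12.3600000 − (-6.7500000)) = 5.6000000 − (25.9560000)/(19.1100000) = 4.2417582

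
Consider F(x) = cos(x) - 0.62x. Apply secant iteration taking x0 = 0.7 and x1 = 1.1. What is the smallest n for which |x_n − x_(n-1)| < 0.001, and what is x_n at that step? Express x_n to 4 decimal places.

n = 4, x_n = 0.9449

F(0.7) = 0.330842, F(1.1) = -0.228404
x2 = 1.100000 − (-0.228404)·(0.400000)/(-0.559246) = 0.936634;  |Δ| = 0.163366
F(0.936634) = 0.011789
x3 = 0.936634 − 0.011789·(-0.163366)/(0.240193) = 0.944653;  |Δ| = 0.008018
F(0.944653) = 0.000340
x4 = 0.944653 − 0.000340·(0.008018)/(-0.011450) = 0.944891;  |Δ| = 0.000238
|x4 − x3| = 0.000238 < 0.001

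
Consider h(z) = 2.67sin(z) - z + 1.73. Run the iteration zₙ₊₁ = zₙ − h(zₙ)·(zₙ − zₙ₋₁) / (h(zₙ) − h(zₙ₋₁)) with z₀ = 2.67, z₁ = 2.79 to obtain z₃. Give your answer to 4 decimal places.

h(2.67) = 0.272996, h(2.79) = -0.140469
z₂ = 2.790000 − (-0.140469)·(2.790000 − 2.670000) / (-0.140469 − 0.272996) = 2.790000 − (-0.016856)/(-0.413466) = 2.749232
h(2.749232) = 0.001699
z₃ = 2.749232 − 0.001699·(2.749232 − 2.790000) / (0.001699 − (-0.140469)) = 2.749232 − (-0.000069)/(0.142169) = 2.749719

2.7497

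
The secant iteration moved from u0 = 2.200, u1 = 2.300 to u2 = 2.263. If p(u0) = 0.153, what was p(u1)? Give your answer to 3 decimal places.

The secant line through (2.200, 0.153) and (2.300, p(u1)) crosses zero at u2 = 2.263.
So (2.200, 0.153), (2.300, p(u1)), (2.263, 0) are collinear:
p(u1) = 0.153 · (2.300 − 2.263) / (2.200 − 2.263) = 0.153 · (0.03700)/(-0.06300) = -0.08986

-0.090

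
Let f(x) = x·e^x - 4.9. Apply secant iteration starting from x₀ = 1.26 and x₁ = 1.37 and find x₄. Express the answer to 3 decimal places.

f(1.26) = -0.45797, f(1.37) = 0.49143
x₂ = 1.37000 − 0.49143·(1.37000 − 1.26000) / (0.49143 − (-0.45797)) = 1.37000 − (0.05406)/(0.94940) = 1.31306
f(1.31306) = -0.01864
x₃ = 1.31306 − (-0.01864)·(1.31306 − 1.37000) / (-0.01864 − 0.49143) = 1.31306 − (0.00106)/(-0.51007) = 1.31514
f(1.31514) = -0.00072
x₄ = 1.31514 − (-0.00072)·(1.31514 − 1.31306) / (-0.00072 − (-0.01864)) = 1.31514 − (0.00000)/(0.01792) = 1.31523

1.315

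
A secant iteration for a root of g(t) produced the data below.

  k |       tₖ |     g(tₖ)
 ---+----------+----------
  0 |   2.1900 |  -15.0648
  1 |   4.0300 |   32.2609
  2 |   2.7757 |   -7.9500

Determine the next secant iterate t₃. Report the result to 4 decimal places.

t₃ = 2.7757 − (-7.9500)·(2.7757 − 4.0300) / (-7.9500 − 32.2609)
   = 2.7757 − (9.971685)/(-40.210900) = 3.023685

3.0237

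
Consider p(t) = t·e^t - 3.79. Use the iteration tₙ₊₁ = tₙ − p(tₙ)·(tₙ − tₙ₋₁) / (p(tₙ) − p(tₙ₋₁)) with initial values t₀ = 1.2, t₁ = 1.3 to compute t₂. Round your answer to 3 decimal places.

1.175

p(1.2) = 0.19414, p(1.3) = 0.98009
t₂ = 1.30000 − 0.98009·(1.30000 − 1.20000) / (0.98009 − 0.19414) = 1.30000 − (0.09801)/(0.78595) = 1.17530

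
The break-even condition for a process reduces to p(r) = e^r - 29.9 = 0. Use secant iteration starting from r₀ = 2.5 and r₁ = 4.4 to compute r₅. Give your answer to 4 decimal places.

p(2.5) = -17.717506, p(4.4) = 51.550869
r₂ = 4.400000 − 51.550869·(4.400000 − 2.500000) / (51.550869 − (-17.717506)) = 4.400000 − (97.946650)/(69.268375) = 2.985983
p(2.985983) = -10.094036
r₃ = 2.985983 − (-10.094036)·(2.985983 − 4.400000) / (-10.094036 − 51.550869) = 2.985983 − (14.273137)/(-61.644904) = 3.217521
p(3.217521) = -4.933845
r₄ = 3.217521 − (-4.933845)·(3.217521 − 2.985983) / (-4.933845 − (-10.094036)) = 3.217521 − (-1.142372)/(5.160191) = 3.438903
p(3.438903) = 1.252763
r₅ = 3.438903 − 1.252763·(3.438903 − 3.217521) / (1.252763 − (-4.933845)) = 3.438903 − (0.277339)/(6.186608) = 3.394074

3.3941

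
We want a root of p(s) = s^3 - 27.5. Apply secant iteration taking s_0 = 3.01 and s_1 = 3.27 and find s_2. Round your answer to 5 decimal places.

3.01774

p(3.01) = -0.2290990, p(3.27) = 7.4657830
s_2 = 3.2700000 − 7.4657830·(3.2700000 − 3.0100000) / (7.4657830 − (-0.2290990)) = 3.2700000 − (1.9411036)/(7.6948820) = 3.0177410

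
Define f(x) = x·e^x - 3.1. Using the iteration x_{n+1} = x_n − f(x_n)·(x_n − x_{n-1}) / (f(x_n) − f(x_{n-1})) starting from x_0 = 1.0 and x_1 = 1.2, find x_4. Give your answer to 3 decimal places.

1.067

f(1.0) = -0.38172, f(1.2) = 0.88414
x_2 = 1.20000 − 0.88414·(1.20000 − 1.00000) / (0.88414 − (-0.38172)) = 1.20000 − (0.17683)/(1.26586) = 1.06031
f(1.06031) = -0.03860
x_3 = 1.06031 − (-0.03860)·(1.06031 − 1.20000) / (-0.03860 − 0.88414) = 1.06031 − (0.00539)/(-0.92274) = 1.06615
f(1.06615) = -0.00369
x_4 = 1.06615 − (-0.00369)·(1.06615 − 1.06031) / (-0.00369 − (-0.03860)) = 1.06615 − (-0.00002)/(0.03492) = 1.06677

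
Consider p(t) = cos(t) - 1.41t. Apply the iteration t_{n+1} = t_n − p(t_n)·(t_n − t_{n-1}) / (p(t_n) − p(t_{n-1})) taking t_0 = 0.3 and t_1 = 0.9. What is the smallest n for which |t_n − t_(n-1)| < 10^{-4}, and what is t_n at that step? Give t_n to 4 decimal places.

n = 5, t_n = 0.5895

p(0.3) = 0.532336, p(0.9) = -0.647390
t_2 = 0.900000 − (-0.647390)·(0.600000)/(-1.179727) = 0.570742;  |Δ| = 0.329258
p(0.570742) = 0.036753
t_3 = 0.570742 − 0.036753·(-0.329258)/(0.684144) = 0.588431;  |Δ| = 0.017688
p(0.588431) = 0.002126
t_4 = 0.588431 − 0.002126·(0.017688)/(-0.034628) = 0.589516;  |Δ| = 0.001086
p(0.589516) = -0.000009
t_5 = 0.589516 − (-0.000009)·(0.001086)/(-0.002134) = 0.589512;  |Δ| = 0.000004
|t_5 − t_4| = 0.000004 < 10^{-4}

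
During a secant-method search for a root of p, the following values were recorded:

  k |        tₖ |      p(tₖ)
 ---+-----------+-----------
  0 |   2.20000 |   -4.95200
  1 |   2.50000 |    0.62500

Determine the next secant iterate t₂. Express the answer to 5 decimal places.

t₂ = 2.50000 − 0.62500·(2.50000 − 2.20000) / (0.62500 − (-4.95200))
   = 2.50000 − (0.1875000)/(5.5770000) = 2.4663798

2.46638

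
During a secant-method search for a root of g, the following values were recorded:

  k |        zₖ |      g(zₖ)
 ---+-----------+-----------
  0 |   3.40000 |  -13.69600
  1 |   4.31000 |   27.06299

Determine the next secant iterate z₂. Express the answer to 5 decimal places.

3.70578

z₂ = 4.31000 − 27.06299·(4.31000 − 3.40000) / (27.06299 − (-13.69600))
   = 4.31000 − (24.6273209)/(40.7589900) = 3.7057819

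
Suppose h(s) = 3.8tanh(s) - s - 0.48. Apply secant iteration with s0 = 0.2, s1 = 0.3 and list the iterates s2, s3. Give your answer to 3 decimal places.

h(0.2) = 0.07003, h(0.3) = 0.32699
s2 = 0.30000 − 0.32699·(0.30000 − 0.20000) / (0.32699 − 0.07003) = 0.30000 − (0.03270)/(0.25696) = 0.17275
h(0.17275) = -0.00276
s3 = 0.17275 − (-0.00276)·(0.17275 − 0.30000) / (-0.00276 − 0.32699) = 0.17275 − (0.00035)/(-0.32975) = 0.17381

0.173, 0.174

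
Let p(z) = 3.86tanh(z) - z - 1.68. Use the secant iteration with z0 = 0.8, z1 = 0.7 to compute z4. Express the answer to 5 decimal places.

p(0.8) = 0.0831819, p(0.7) = -0.0471404
z2 = 0.7000000 − (-0.0471404)·(0.7000000 − 0.8000000) / (-0.0471404 − 0.0831819) = 0.7000000 − (0.0047140)/(-0.1303223) = 0.7361721
p(0.7361721) = 0.0033797
z3 = 0.7361721 − 0.0033797·(0.7361721 − 0.7000000) / (0.0033797 − (-0.0471404)) = 0.7361721 − (0.0001222)/(0.0505200) = 0.7337523
p(0.7337523) = 0.0001204
z4 = 0.7337523 − 0.0001204·(0.7337523 − 0.7361721) / (0.0001204 − 0.0033797) = 0.7337523 − (-0.0000003)/(-0.0032593) = 0.7336630

0.73366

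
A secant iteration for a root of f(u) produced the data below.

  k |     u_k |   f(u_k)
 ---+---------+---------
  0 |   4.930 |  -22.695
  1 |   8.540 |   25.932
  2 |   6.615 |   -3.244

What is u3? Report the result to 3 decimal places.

6.829

u3 = 6.615 − (-3.244)·(6.615 − 8.540) / (-3.244 − 25.932)
   = 6.615 − (6.24470)/(-29.17600) = 6.82904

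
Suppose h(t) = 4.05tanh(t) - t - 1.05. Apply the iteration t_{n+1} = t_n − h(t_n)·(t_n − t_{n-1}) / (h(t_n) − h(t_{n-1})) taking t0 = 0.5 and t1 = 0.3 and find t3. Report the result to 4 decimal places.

0.3648

h(0.5) = 0.321574, h(0.3) = -0.170184
t2 = 0.300000 − (-0.170184)·(0.300000 − 0.500000) / (-0.170184 − 0.321574) = 0.300000 − (0.034037)/(-0.491758) = 0.369214
h(0.369214) = 0.011668
t3 = 0.369214 − 0.011668·(0.369214 − 0.300000) / (0.011668 − (-0.170184)) = 0.369214 − (0.000808)/(0.181852) = 0.364773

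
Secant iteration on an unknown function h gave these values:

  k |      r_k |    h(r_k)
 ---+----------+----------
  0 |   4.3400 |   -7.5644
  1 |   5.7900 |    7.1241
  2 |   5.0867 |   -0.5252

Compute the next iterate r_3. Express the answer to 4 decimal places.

5.1350

r_3 = 5.0867 − (-0.5252)·(5.0867 − 5.7900) / (-0.5252 − 7.1241)
   = 5.0867 − (0.369373)/(-7.649300) = 5.134988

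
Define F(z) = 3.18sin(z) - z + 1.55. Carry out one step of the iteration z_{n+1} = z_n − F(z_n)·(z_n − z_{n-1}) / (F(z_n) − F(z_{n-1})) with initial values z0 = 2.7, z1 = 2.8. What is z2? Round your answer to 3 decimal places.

F(2.7) = 0.20907, F(2.8) = -0.18474
z2 = 2.80000 − (-0.18474)·(2.80000 − 2.70000) / (-0.18474 − 0.20907) = 2.80000 − (-0.01847)/(-0.39381) = 2.75309

2.753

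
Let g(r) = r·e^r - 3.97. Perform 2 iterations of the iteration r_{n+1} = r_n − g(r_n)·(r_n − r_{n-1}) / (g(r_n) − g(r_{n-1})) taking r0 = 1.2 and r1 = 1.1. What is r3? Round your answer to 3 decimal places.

1.198

g(1.2) = 0.01414, g(1.1) = -0.66542
r2 = 1.10000 − (-0.66542)·(1.10000 − 1.20000) / (-0.66542 − 0.01414) = 1.10000 − (0.06654)/(-0.67956) = 1.19792
g(1.19792) = -0.00104
r3 = 1.19792 − (-0.00104)·(1.19792 − 1.10000) / (-0.00104 − (-0.66542)) = 1.19792 − (-0.00010)/(0.66438) = 1.19807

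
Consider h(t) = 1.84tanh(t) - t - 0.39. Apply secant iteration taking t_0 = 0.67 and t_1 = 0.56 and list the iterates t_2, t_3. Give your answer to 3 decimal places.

h(0.67) = 0.01636, h(0.56) = -0.01532
t_2 = 0.56000 − (-0.01532)·(0.56000 − 0.67000) / (-0.01532 − 0.01636) = 0.56000 − (0.00169)/(-0.03168) = 0.61319
h(0.61319) = 0.00213
t_3 = 0.61319 − 0.00213·(0.61319 − 0.56000) / (0.00213 − (-0.01532)) = 0.61319 − (0.00011)/(0.01745) = 0.60670

0.613, 0.607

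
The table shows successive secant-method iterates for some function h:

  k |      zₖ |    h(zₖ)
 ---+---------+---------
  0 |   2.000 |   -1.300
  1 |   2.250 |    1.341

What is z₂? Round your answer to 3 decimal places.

z₂ = 2.250 − 1.341·(2.250 − 2.000) / (1.341 − (-1.300))
   = 2.250 − (0.33525)/(2.64100) = 2.12306

2.123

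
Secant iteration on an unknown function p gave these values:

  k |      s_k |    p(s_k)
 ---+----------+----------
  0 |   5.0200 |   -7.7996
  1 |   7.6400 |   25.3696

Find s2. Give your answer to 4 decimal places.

5.6361

s2 = 7.6400 − 25.3696·(7.6400 − 5.0200) / (25.3696 − (-7.7996))
   = 7.6400 − (66.468352)/(33.169200) = 5.636082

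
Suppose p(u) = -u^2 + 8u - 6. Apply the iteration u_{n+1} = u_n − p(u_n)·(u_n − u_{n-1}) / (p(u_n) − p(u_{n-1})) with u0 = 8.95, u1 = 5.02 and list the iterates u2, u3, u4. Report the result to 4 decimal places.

6.5208, 7.5504, 7.1213

p(8.95) = -14.502500, p(5.02) = 8.959600
u2 = 5.020000 − 8.959600·(5.020000 − 8.950000) / (8.959600 − (-14.502500)) = 5.020000 − (-35.211228)/(23.462100) = 6.520771
p(6.520771) = 3.645716
u3 = 6.520771 − 3.645716·(6.520771 − 5.020000) / (3.645716 − 8.959600) = 6.520771 − (5.471383)/(-5.313884) = 7.550410
p(7.550410) = -2.605409
u4 = 7.550410 − (-2.605409)·(7.550410 − 6.520771) / (-2.605409 − 3.645716) = 7.550410 − (-2.682631)/(-6.251125) = 7.121266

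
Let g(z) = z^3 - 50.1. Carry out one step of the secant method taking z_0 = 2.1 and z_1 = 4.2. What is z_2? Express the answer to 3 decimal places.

3.423

g(2.1) = -40.83900, g(4.2) = 23.98800
z_2 = 4.20000 − 23.98800·(4.20000 − 2.10000) / (23.98800 − (-40.83900)) = 4.20000 − (50.37480)/(64.82700) = 3.42293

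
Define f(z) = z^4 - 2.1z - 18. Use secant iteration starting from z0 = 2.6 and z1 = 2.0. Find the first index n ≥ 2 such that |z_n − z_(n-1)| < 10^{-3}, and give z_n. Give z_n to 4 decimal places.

n = 5, z_n = 2.1798

f(2.6) = 22.237600, f(2.0) = -6.200000
z2 = 2.000000 − (-6.200000)·(-0.600000)/(-28.437600) = 2.130813;  |Δ| = 0.130813
f(2.130813) = -1.859812
z3 = 2.130813 − (-1.859812)·(0.130813)/(4.340188) = 2.186867;  |Δ| = 0.056054
f(2.186867) = 0.278816
z4 = 2.186867 − 0.278816·(0.056054)/(2.138628) = 2.179559;  |Δ| = 0.007308
f(2.179559) = -0.010026
z5 = 2.179559 − (-0.010026)·(-0.007308)/(-0.288842) = 2.179813;  |Δ| = 0.000254
|z5 − z4| = 0.000254 < 10^{-3}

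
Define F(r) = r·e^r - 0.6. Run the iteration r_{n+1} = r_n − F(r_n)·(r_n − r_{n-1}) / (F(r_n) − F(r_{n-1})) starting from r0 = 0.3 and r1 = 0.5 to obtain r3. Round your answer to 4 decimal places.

0.4009

F(0.3) = -0.195042, F(0.5) = 0.224361
r2 = 0.500000 − 0.224361·(0.500000 − 0.300000) / (0.224361 − (-0.195042)) = 0.500000 − (0.044872)/(0.419403) = 0.393010
F(0.393010) = -0.017783
r3 = 0.393010 − (-0.017783)·(0.393010 − 0.500000) / (-0.017783 − 0.224361) = 0.393010 − (0.001903)/(-0.242144) = 0.400867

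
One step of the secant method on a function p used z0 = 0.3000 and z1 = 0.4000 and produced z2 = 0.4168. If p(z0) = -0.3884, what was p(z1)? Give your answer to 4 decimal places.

-0.0559

The secant line through (0.3000, -0.3884) and (0.4000, p(z1)) crosses zero at z2 = 0.4168.
So (0.3000, -0.3884), (0.4000, p(z1)), (0.4168, 0) are collinear:
p(z1) = -0.3884 · (0.4000 − 0.4168) / (0.3000 − 0.4168) = -0.3884 · (-0.016800)/(-0.116800) = -0.055866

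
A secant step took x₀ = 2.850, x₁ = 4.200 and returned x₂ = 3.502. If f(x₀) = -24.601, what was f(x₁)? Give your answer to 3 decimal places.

26.337

The secant line through (2.850, -24.601) and (4.200, f(x₁)) crosses zero at x₂ = 3.502.
So (2.850, -24.601), (4.200, f(x₁)), (3.502, 0) are collinear:
f(x₁) = -24.601 · (4.200 − 3.502) / (2.850 − 3.502) = -24.601 · (0.69800)/(-0.65200) = 26.33665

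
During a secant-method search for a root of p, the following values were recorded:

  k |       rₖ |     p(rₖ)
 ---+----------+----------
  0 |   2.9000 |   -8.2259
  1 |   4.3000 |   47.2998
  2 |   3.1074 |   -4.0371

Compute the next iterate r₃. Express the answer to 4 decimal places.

3.2012

r₃ = 3.1074 − (-4.0371)·(3.1074 − 4.3000) / (-4.0371 − 47.2998)
   = 3.1074 − (4.814645)/(-51.336900) = 3.201185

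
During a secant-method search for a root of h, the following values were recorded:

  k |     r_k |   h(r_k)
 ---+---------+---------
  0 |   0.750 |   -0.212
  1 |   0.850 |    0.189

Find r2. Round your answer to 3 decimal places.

r2 = 0.850 − 0.189·(0.850 − 0.750) / (0.189 − (-0.212))
   = 0.850 − (0.01890)/(0.40100) = 0.80287

0.803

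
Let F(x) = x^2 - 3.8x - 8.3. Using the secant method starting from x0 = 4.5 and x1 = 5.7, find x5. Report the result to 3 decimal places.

F(4.5) = -5.15000, F(5.7) = 2.53000
x2 = 5.70000 − 2.53000·(5.70000 − 4.50000) / (2.53000 − (-5.15000)) = 5.70000 − (3.03600)/(7.68000) = 5.30469
F(5.30469) = -0.31810
x3 = 5.30469 − (-0.31810)·(5.30469 − 5.70000) / (-0.31810 − 2.53000) = 5.30469 − (0.12575)/(-2.84810) = 5.34884
F(5.34884) = -0.01550
x4 = 5.34884 − (-0.01550)·(5.34884 − 5.30469) / (-0.01550 − (-0.31810)) = 5.34884 − (-0.00068)/(0.30260) = 5.35110
F(5.35110) = 0.00011
x5 = 5.35110 − 0.00011·(5.35110 − 5.34884) / (0.00011 − (-0.01550)) = 5.35110 − (0.00000)/(0.01561) = 5.35109

5.351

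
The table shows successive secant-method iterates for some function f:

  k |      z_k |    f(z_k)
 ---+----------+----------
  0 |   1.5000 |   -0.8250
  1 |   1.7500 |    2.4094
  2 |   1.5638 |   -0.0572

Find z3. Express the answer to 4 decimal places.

1.5681

z3 = 1.5638 − (-0.0572)·(1.5638 − 1.7500) / (-0.0572 − 2.4094)
   = 1.5638 − (0.010651)/(-2.466600) = 1.568118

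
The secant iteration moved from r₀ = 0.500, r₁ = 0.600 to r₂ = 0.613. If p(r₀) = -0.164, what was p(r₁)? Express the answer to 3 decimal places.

-0.019

The secant line through (0.500, -0.164) and (0.600, p(r₁)) crosses zero at r₂ = 0.613.
So (0.500, -0.164), (0.600, p(r₁)), (0.613, 0) are collinear:
p(r₁) = -0.164 · (0.600 − 0.613) / (0.500 − 0.613) = -0.164 · (-0.01300)/(-0.11300) = -0.01887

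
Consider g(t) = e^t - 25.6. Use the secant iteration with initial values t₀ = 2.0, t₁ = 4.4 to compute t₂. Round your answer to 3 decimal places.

g(2.0) = -18.21094, g(4.4) = 55.85087
t₂ = 4.40000 − 55.85087·(4.40000 − 2.00000) / (55.85087 − (-18.21094)) = 4.40000 − (134.04208)/(74.06181) = 2.59013

2.590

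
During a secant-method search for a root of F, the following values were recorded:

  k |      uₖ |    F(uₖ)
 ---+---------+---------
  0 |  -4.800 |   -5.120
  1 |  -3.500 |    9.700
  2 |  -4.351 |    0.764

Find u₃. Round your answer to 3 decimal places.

u₃ = -4.351 − 0.764·(-4.351 − (-3.500)) / (0.764 − 9.700)
   = -4.351 − (-0.65016)/(-8.93600) = -4.42376

-4.424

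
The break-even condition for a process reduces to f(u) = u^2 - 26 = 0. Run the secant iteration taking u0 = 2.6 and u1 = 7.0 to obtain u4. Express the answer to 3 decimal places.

5.103

f(2.6) = -19.24000, f(7.0) = 23.00000
u2 = 7.00000 − 23.00000·(7.00000 − 2.60000) / (23.00000 − (-19.24000)) = 7.00000 − (101.20000)/(42.24000) = 4.60417
f(4.60417) = -4.80165
u3 = 4.60417 − (-4.80165)·(4.60417 − 7.00000) / (-4.80165 − 23.00000) = 4.60417 − (11.50395)/(-27.80165) = 5.01795
f(5.01795) = -0.82014
u4 = 5.01795 − (-0.82014)·(5.01795 − 4.60417) / (-0.82014 − (-4.80165)) = 5.01795 − (-0.33936)/(3.98150) = 5.10319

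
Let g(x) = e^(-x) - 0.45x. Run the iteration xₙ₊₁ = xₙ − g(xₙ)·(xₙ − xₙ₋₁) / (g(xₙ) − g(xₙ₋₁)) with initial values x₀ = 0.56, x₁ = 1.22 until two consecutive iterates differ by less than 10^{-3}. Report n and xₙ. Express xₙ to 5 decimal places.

n = 5, xₙ = 0.90183

g(0.56) = 0.3192091, g(1.22) = -0.2537698
x₂ = 1.2200000 − (-0.2537698)·(0.6600000)/(-0.5729789) = 0.9276889;  |Δ| = 0.2923111
g(0.9276889) = -0.0219934
x₃ = 0.9276889 − (-0.0219934)·(-0.2923111)/(0.2317764) = 0.8999513;  |Δ| = 0.0277376
g(0.8999513) = 0.0016113
x₄ = 0.8999513 − 0.0016113·(-0.0277376)/(0.0236047) = 0.9018448;  |Δ| = 0.0018935
g(0.9018448) = -0.0000099
x₅ = 0.9018448 − (-0.0000099)·(0.0018935)/(-0.0016212) = 0.9018333;  |Δ| = 0.0000115
|x₅ − x₄| = 0.0000115 < 10^{-3}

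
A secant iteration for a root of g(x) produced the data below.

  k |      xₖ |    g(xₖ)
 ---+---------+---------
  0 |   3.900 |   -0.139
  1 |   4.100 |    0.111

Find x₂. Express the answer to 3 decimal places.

x₂ = 4.100 − 0.111·(4.100 − 3.900) / (0.111 − (-0.139))
   = 4.100 − (0.02220)/(0.25000) = 4.01120

4.011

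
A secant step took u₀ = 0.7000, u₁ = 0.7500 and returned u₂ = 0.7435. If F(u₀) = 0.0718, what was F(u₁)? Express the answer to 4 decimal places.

The secant line through (0.7000, 0.0718) and (0.7500, F(u₁)) crosses zero at u₂ = 0.7435.
So (0.7000, 0.0718), (0.7500, F(u₁)), (0.7435, 0) are collinear:
F(u₁) = 0.0718 · (0.7500 − 0.7435) / (0.7000 − 0.7435) = 0.0718 · (0.006500)/(-0.043500) = -0.010729

-0.0107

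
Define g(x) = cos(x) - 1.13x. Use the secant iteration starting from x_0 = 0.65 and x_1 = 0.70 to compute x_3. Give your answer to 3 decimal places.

0.685

g(0.65) = 0.06158, g(0.70) = -0.02616
x_2 = 0.70000 − (-0.02616)·(0.70000 − 0.65000) / (-0.02616 − 0.06158) = 0.70000 − (-0.00131)/(-0.08774) = 0.68509
g(0.68509) = 0.00020
x_3 = 0.68509 − 0.00020·(0.68509 − 0.70000) / (0.00020 − (-0.02616)) = 0.68509 − (0.00000)/(0.02636) = 0.68521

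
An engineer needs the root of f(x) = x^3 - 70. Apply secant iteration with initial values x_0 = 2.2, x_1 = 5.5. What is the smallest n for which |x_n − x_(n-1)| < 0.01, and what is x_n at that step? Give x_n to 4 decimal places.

n = 6, x_n = 4.1213

f(2.2) = -59.352000, f(5.5) = 96.375000
x_2 = 5.500000 − 96.375000·(3.300000)/(155.727000) = 3.457724;  |Δ| = 2.042276
f(3.457724) = -28.659949
x_3 = 3.457724 − (-28.659949)·(-2.042276)/(-125.034949) = 3.925845;  |Δ| = 0.468121
f(3.925845) = -9.493842
x_4 = 3.925845 − (-9.493842)·(0.468121)/(19.166107) = 4.157727;  |Δ| = 0.231882
f(4.157727) = 1.873359
x_5 = 4.157727 − 1.873359·(0.231882)/(11.367201) = 4.119512;  |Δ| = 0.038215
f(4.119512) = -0.090315
x_6 = 4.119512 − (-0.090315)·(-0.038215)/(-1.963674) = 4.121270;  |Δ| = 0.001758
|x_6 − x_5| = 0.001758 < 0.01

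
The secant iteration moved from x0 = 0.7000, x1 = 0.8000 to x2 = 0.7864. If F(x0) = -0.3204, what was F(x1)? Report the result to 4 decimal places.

The secant line through (0.7000, -0.3204) and (0.8000, F(x1)) crosses zero at x2 = 0.7864.
So (0.7000, -0.3204), (0.8000, F(x1)), (0.7864, 0) are collinear:
F(x1) = -0.3204 · (0.8000 − 0.7864) / (0.7000 − 0.7864) = -0.3204 · (0.013600)/(-0.086400) = 0.050433

0.0504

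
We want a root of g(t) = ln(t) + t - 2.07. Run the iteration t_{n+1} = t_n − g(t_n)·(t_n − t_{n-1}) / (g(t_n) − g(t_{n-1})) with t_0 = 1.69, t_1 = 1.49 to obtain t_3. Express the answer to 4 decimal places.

g(1.69) = 0.144729, g(1.49) = -0.181224
t_2 = 1.490000 − (-0.181224)·(1.490000 − 1.690000) / (-0.181224 − 0.144729) = 1.490000 − (0.036245)/(-0.325952) = 1.601197
g(1.601197) = 0.001948
t_3 = 1.601197 − 0.001948·(1.601197 − 1.490000) / (0.001948 − (-0.181224)) = 1.601197 − (0.000217)/(0.183172) = 1.600014

1.6000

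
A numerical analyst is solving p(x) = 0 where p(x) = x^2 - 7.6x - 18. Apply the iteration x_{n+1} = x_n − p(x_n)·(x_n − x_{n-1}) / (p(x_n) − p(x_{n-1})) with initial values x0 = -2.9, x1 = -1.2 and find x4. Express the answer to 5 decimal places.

p(-2.9) = 12.4500000, p(-1.2) = -7.4400000
x2 = -1.2000000 − (-7.4400000)·(-1.2000000 − (-2.9000000)) / (-7.4400000 − 12.4500000) = -1.2000000 − (-12.6480000)/(-19.8900000) = -1.8358974
p(-1.8358974) = -0.6766601
x3 = -1.8358974 − (-0.6766601)·(-1.8358974 − (-1.2000000)) / (-0.6766601 − (-7.4400000)) = -1.8358974 − (0.4302864)/(6.7633399) = -1.8995178
p(-1.8995178) = 0.0445036
x4 = -1.8995178 − 0.0445036·(-1.8995178 − (-1.8358974)) / (0.0445036 − (-0.6766601)) = -1.8995178 − (-0.0028313)/(0.7211637) = -1.8955918

-1.89559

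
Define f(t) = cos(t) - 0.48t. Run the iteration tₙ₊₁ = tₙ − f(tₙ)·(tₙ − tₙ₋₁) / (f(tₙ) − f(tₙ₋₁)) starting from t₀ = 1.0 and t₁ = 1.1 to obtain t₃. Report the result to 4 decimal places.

1.0452

f(1.0) = 0.060302, f(1.1) = -0.074404
t₂ = 1.100000 − (-0.074404)·(1.100000 − 1.000000) / (-0.074404 − 0.060302) = 1.100000 − (-0.007440)/(-0.134706) = 1.044766
f(1.044766) = 0.000617
t₃ = 1.044766 − 0.000617·(1.044766 − 1.100000) / (0.000617 − (-0.074404)) = 1.044766 − (-0.000034)/(0.075021) = 1.045220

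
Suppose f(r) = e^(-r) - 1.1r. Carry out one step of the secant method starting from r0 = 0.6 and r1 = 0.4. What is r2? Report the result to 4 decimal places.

0.5349

f(0.6) = -0.111188, f(0.4) = 0.230320
r2 = 0.400000 − 0.230320·(0.400000 − 0.600000) / (0.230320 − (-0.111188)) = 0.400000 − (-0.046064)/(0.341508) = 0.534884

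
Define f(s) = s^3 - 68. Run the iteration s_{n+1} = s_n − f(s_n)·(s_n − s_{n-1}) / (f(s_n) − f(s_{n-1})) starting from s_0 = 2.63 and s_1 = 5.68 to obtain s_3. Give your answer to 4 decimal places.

3.9078

f(2.63) = -49.808553, f(5.68) = 115.250432
s_2 = 5.680000 − 115.250432·(5.680000 − 2.630000) / (115.250432 − (-49.808553)) = 5.680000 − (351.513818)/(165.058985) = 3.550375
f(3.550375) = -23.246963
s_3 = 3.550375 − (-23.246963)·(3.550375 − 5.680000) / (-23.246963 − 115.250432) = 3.550375 − (49.507325)/(-138.497395) = 3.907835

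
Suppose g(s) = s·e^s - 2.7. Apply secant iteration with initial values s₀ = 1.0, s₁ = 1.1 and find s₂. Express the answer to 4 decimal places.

0.9969

g(1.0) = 0.018282, g(1.1) = 0.604583
s₂ = 1.100000 − 0.604583·(1.100000 − 1.000000) / (0.604583 − 0.018282) = 1.100000 − (0.060458)/(0.586301) = 0.996882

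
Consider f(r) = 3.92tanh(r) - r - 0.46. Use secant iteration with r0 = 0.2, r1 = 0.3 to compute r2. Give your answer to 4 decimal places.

0.1576

f(0.2) = 0.113711, f(0.3) = 0.381945
r2 = 0.300000 − 0.381945·(0.300000 − 0.200000) / (0.381945 − 0.113711) = 0.300000 − (0.038195)/(0.268234) = 0.157607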